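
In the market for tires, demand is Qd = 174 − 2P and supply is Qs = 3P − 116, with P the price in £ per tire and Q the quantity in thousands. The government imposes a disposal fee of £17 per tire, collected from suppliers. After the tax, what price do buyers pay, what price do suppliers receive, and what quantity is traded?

Buyers pay £68.2; suppliers receive £51.2; quantity = 37.6.

Without the tax, 174 − 2P = 3P − 116 gives 5P = 290, so P* = £58 and Q* = 58.
With the tax collected from suppliers, supply shifts: Qs = 3(P − 17) − 116.
Solving gives Q = 37.6 with buyers paying £68.2 and suppliers receiving £51.2 (the £17 wedge).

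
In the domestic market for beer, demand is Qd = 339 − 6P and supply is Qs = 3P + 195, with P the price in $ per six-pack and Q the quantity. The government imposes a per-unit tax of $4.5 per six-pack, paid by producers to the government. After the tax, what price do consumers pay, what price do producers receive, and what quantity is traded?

Consumers pay $17.5; producers receive $13; quantity = 234.

Without the tax, 339 − 6P = 3P + 195 gives 9P = 144, so P* = $16 and Q* = 243.
With the tax collected from producers, supply shifts: Qs = 3(P − 4.5) + 195.
New equilibrium: consumers pay $17.5, producers receive $13, Q = 234. (Wedge: Pb − Ps = 4.5.)
The less price-elastic side of the market bears the larger share of a per-unit tax.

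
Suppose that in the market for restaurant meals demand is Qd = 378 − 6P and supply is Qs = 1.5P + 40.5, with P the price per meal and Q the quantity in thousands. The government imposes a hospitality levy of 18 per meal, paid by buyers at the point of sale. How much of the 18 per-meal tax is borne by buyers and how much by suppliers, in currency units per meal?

Buyers bear 3.6 per meal; suppliers bear 14.4 per meal.

Before the tax: set 378 − 6P = 1.5P + 40.5 → P* = 45, Q* = 108.
With the tax collected from buyers, demand (in seller-price terms) shifts: Qd = 378 − 6(P + 18).
Solving gives Q = 86.4 with buyers paying 48.6 and suppliers receiving 30.6 (the 18 wedge).
Burden on buyers: 3.6; on suppliers: 14.4. (They sum to 18.)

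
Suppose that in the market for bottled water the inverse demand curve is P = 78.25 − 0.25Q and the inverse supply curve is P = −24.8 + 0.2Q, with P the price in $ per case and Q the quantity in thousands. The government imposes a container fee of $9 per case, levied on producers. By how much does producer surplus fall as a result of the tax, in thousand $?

Rewrite in direct form: Qd = 313 − 4P and Qs = 5P + 124.
Before the tax: set 313 − 4P = 5P + 124 → P* = $21, Q* = 229.
With the tax collected from producers, supply shifts: Qs = 5(P − 9) + 124.
Solving gives Q = 209 with consumers paying $26 and producers receiving $17 (the $9 wedge).
ΔPS is the trapezoid between Q = 209 and Q = 229 of height $4: ½ · (229 + 209) · 4 = $876.

Producer surplus falls by $876 thousand.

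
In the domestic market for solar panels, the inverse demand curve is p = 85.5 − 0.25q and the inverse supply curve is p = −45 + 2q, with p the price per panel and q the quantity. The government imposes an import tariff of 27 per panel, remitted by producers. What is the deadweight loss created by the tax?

Deadweight loss = 162.

Inverting to q(p) form: qd = 342 − 4p; qs = 0.5p + 22.5.
Before the tax: set 342 − 4p = 0.5p + 22.5 → p* = 71, q* = 58.
With the tax collected from producers, supply shifts: qs = 0.5(p − 27) + 22.5.
Solving gives q = 46 with buyers paying 74 and producers receiving 47 (the 27 wedge).
Quantity falls by |ΔQ| = |58 − 46| = 12.
DWL = ½ · t · |ΔQ| = ½ · 27 · 12 = 162.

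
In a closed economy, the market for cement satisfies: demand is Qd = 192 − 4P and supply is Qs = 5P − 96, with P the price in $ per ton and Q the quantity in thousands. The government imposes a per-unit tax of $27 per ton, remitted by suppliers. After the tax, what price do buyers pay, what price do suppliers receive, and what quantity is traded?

Buyers pay $47; suppliers receive $20; quantity = 4.

Before the tax: set 192 − 4P = 5P − 96 → P* = $32, Q* = 64.
With the tax collected from suppliers, supply shifts: Qs = 5(P − 27) − 96.
Solving gives Q = 4 with buyers paying $47 and suppliers receiving $20 (the $27 wedge).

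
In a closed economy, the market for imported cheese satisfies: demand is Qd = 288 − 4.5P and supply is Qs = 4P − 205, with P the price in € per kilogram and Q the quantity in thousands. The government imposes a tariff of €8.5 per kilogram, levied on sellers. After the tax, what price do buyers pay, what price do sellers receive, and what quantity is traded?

Buyers pay €62; sellers receive €53.5; quantity = 9.

Without the tax, 288 − 4.5P = 4P − 205 gives 8.5P = 493, so P* = €58 and Q* = 27.
With the tax collected from sellers, supply shifts: Qs = 4(P − 8.5) − 205.
Solving gives Q = 9 with buyers paying €62 and sellers receiving €53.5 (the €8.5 wedge).
The less price-elastic side of the market bears the larger share of a per-unit tax.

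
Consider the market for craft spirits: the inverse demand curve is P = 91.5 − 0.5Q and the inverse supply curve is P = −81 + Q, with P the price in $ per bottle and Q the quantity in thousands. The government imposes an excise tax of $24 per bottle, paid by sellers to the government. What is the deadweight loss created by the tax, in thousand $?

Deadweight loss = $192 thousand.

Rewrite in direct form: Qd = 183 − 2P and Qs = P + 81.
Before the tax: set 183 − 2P = P + 81 → P* = $34, Q* = 115.
With the tax collected from sellers, supply shifts: Qs = (P − 24) + 81.
New equilibrium: consumers pay $42, sellers receive $18, Q = 99. (Wedge: Pb − Ps = 24.)
Quantity falls by |ΔQ| = |115 − 99| = 16.
DWL = ½ · t · |ΔQ| = ½ · 24 · 16 = $192.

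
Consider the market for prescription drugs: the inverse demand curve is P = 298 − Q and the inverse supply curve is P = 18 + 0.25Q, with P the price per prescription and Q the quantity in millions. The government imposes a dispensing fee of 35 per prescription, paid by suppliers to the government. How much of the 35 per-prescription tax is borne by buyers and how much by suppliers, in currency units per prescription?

Buyers bear 28 per prescription; suppliers bear 7 per prescription.

Inverting to Q(P) form: Qd = 298 − P; Qs = 4P − 72.
Before the tax: set 298 − P = 4P − 72 → P* = 74, Q* = 224.
With the tax collected from suppliers, supply shifts: Qs = 4(P − 35) − 72.
Solving gives Q = 196 with buyers paying 102 and suppliers receiving 67 (the 35 wedge).
Burden on buyers: 28; on suppliers: 7. (They sum to 35.)
The less price-elastic side of the market bears the larger share of a per-unit tax.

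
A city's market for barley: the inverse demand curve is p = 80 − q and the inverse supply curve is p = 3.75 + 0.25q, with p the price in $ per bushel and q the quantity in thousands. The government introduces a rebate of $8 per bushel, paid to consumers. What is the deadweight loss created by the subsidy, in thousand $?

Rewrite in direct form: qd = 80 − p and qs = 4p − 15.
Without the subsidy, 80 − p = 4p − 15 gives 5p = 95, so p* = $19 and q* = 61.
With a per-unit subsidy paid to consumers, each effectively pays p − 8, so demand becomes qd = 80 − (p − 8).
New equilibrium: consumers pay $12.6, sellers receive $20.6, q = 67.4. (Wedge: pb − ps = −8.)
Quantity rises by |ΔQ| = |61 − 67.4| = 6.4.
DWL = ½ · t · |ΔQ| = ½ · 8 · 6.4 = $25.6.

Deadweight loss = $25.6 thousand.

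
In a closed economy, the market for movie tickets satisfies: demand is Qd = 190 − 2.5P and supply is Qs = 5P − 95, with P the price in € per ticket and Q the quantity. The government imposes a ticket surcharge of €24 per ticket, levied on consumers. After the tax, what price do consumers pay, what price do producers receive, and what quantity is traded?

Without the tax, 190 − 2.5P = 5P − 95 gives 7.5P = 285, so P* = €38 and Q* = 95.
With the tax collected from consumers, demand (in seller-price terms) shifts: Qd = 190 − 2.5(P + 24).
Solving gives Q = 55 with consumers paying €54 and producers receiving €30 (the €24 wedge).
The less price-elastic side of the market bears the larger share of a per-unit tax.

Consumers pay €54; producers receive €30; quantity = 55.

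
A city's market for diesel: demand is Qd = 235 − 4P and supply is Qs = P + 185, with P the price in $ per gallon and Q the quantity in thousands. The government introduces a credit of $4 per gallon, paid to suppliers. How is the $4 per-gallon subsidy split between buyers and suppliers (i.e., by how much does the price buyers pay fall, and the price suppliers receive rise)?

Buyers gain $0.8 per gallon; suppliers gain $3.2 per gallon.

Without the subsidy, 235 − 4P = P + 185 gives 5P = 50, so P* = $10 and Q* = 195.
With a per-unit subsidy paid to suppliers, each receives P + 4 per unit sold, so supply becomes Qs = (P + 4) + 185.
New equilibrium: buyers pay $9.2, suppliers receive $13.2, Q = 198.2. (Wedge: Pb − Ps = −4.)
Gain to buyers: $0.8; to suppliers: $3.2. (They sum to $4.)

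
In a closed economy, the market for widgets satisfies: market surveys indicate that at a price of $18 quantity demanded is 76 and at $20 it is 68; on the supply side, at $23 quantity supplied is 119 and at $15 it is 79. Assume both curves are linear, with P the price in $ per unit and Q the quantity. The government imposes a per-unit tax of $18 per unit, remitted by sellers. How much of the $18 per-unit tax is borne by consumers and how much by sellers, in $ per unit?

Demand slope: (68 − 76)/(20 − 18) = -4, so Qd = 148 − 4P.
Supply slope: (79 − 119)/(15 − 23) = 5, so Qs = 5P + 4.
Without the tax, 148 − 4P = 5P + 4 gives 9P = 144, so P* = $16 and Q* = 84.
With the tax collected from sellers, supply shifts: Qs = 5(P − 18) + 4.
New equilibrium: consumers pay $26, sellers receive $8, Q = 44. (Wedge: Pb − Ps = 18.)
Burden on consumers: $10; on sellers: $8. (They sum to $18.)

Consumers bear $10 per unit; sellers bear $8 per unit.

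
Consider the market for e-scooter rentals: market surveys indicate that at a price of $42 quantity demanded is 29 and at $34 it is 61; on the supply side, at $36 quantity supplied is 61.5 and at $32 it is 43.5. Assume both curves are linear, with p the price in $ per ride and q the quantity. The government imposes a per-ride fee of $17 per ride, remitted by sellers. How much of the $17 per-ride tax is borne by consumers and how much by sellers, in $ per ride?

Consumers bear $9 per ride; sellers bear $8 per ride.

Demand slope: (61 − 29)/(34 − 42) = -4, so qd = 197 − 4p.
Supply slope: (43.5 − 61.5)/(32 − 36) = 4.5, so qs = 4.5p − 100.5.
Before the tax: set 197 − 4p = 4.5p − 100.5 → p* = $35, q* = 57.
With the tax collected from sellers, supply shifts: qs = 4.5(p − 17) − 100.5.
New equilibrium: consumers pay $44, sellers receive $27, q = 21. (Wedge: pb − ps = 17.)
Burden on consumers: $9; on sellers: $8. (They sum to $17.)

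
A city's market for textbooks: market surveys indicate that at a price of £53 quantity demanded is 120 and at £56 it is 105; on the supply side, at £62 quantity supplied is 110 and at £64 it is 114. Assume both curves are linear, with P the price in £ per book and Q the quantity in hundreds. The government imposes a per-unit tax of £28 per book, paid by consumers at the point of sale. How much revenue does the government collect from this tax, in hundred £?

Demand slope: (105 − 120)/(56 − 53) = -5, so Qd = 385 − 5P.
Supply slope: (114 − 110)/(64 − 62) = 2, so Qs = 2P − 14.
Before the tax: set 385 − 5P = 2P − 14 → P* = £57, Q* = 100.
With the tax collected from consumers, demand (in seller-price terms) shifts: Qd = 385 − 5(P + 28).
New equilibrium: consumers pay £65, producers receive £37, Q = 60. (Wedge: Pb − Ps = 28.)
Revenue = t · Q = 28 · 60 = £1680.

Tax revenue = £1680 hundred.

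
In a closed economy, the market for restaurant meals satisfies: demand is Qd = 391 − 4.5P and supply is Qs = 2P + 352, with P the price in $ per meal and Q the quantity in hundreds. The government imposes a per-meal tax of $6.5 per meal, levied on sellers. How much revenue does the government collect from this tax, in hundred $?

Tax revenue = $2307.5 hundred.

Before the tax: set 391 − 4.5P = 2P + 352 → P* = $6, Q* = 364.
With the tax collected from sellers, supply shifts: Qs = 2(P − 6.5) + 352.
New equilibrium: buyers pay $8, sellers receive $1.5, Q = 355. (Wedge: Pb − Ps = 6.5.)
Revenue = t · Q = 6.5 · 355 = $2307.5.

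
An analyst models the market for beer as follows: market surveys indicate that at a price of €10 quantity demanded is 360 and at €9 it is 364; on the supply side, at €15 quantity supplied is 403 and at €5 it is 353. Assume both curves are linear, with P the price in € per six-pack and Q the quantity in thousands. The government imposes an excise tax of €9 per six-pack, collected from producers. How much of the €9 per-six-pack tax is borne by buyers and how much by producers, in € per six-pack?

Demand slope: (364 − 360)/(9 − 10) = -4, so Qd = 400 − 4P.
Supply slope: (353 − 403)/(5 − 15) = 5, so Qs = 5P + 328.
Before the tax: set 400 − 4P = 5P + 328 → P* = €8, Q* = 368.
With the tax collected from producers, supply shifts: Qs = 5(P − 9) + 328.
New equilibrium: buyers pay €13, producers receive €4, Q = 348. (Wedge: Pb − Ps = 9.)
Burden on buyers: €5; on producers: €4. (They sum to €9.)
The less price-elastic side of the market bears the larger share of a per-unit tax.

Buyers bear €5 per six-pack; producers bear €4 per six-pack.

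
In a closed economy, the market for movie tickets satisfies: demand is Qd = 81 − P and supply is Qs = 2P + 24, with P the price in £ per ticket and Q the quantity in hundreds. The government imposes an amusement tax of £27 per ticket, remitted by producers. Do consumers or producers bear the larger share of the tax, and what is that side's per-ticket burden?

Before the tax: set 81 − P = 2P + 24 → P* = £19, Q* = 62.
With the tax collected from producers, supply shifts: Qs = 2(P − 27) + 24.
Solving gives Q = 44 with consumers paying £37 and producers receiving £10 (the £27 wedge).
Per-ticket burden: consumers £18, producers £9.
Consumers take the larger share because demand is less price-elastic here (demand slope 1 vs supply slope 2).

Consumers bear the larger share: £18 per ticket.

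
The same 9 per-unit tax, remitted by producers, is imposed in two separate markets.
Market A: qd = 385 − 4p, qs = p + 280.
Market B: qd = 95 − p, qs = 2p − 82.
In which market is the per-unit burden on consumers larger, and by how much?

Market B, by 4.2.

Market A: pre-tax p* = 21, q* = 301; post-tax q = 293.8; per-unit burden on consumers = 1.8.
Market B: pre-tax p* = 59, q* = 36; post-tax q = 30; per-unit burden on consumers = 6.
Difference: 1.8 vs 6 → market B is larger by 4.2.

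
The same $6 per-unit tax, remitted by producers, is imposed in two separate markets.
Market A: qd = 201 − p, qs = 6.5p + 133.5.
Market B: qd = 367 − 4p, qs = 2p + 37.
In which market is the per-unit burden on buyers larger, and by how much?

Market A: pre-tax p* = $9, q* = 192; post-tax q = 186.8; per-unit burden on buyers = $5.2.
Market B: pre-tax p* = $55, q* = 147; post-tax q = 139; per-unit burden on buyers = $2.
Difference: $5.2 vs $2 → market A is larger by $3.2.

Market A, by $3.2.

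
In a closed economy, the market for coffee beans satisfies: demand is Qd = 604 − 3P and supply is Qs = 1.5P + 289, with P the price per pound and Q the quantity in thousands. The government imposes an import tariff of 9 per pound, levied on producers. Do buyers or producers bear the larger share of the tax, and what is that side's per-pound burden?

Producers bear the larger share: 6 per pound.

Without the tax, 604 − 3P = 1.5P + 289 gives 4.5P = 315, so P* = 70 and Q* = 394.
With the tax collected from producers, supply shifts: Qs = 1.5(P − 9) + 289.
New equilibrium: buyers pay 73, producers receive 64, Q = 385. (Wedge: Pb − Ps = 9.)
Per-pound burden: buyers 3, producers 6.
Producers take the larger share because supply is less price-elastic here (demand slope 3 vs supply slope 1.5).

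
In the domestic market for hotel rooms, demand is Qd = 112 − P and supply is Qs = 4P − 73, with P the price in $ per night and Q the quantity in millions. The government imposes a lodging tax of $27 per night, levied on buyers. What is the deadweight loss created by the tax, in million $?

Deadweight loss = $291.6 million.

Before the tax: set 112 − P = 4P − 73 → P* = $37, Q* = 75.
With the tax collected from buyers, demand (in seller-price terms) shifts: Qd = 112 − (P + 27).
Solving gives Q = 53.4 with buyers paying $58.6 and suppliers receiving $31.6 (the $27 wedge).
Quantity falls by |ΔQ| = |75 − 53.4| = 21.6.
DWL = ½ · t · |ΔQ| = ½ · 27 · 21.6 = $291.6.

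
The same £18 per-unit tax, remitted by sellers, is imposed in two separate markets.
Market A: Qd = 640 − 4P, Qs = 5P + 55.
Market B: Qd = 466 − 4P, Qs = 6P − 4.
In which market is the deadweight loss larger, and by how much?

Market B, by £28.8.

Market A: pre-tax P* = £65, Q* = 380; post-tax Q = 340; deadweight loss = £360.
Market B: pre-tax P* = £47, Q* = 278; post-tax Q = 234.8; deadweight loss = £388.8.
Difference: £360 vs £388.8 → market B is larger by £28.8.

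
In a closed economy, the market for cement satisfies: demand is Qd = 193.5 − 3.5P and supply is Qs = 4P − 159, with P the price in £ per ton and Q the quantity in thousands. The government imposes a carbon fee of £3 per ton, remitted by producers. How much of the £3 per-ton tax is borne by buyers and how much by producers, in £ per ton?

Before the tax: set 193.5 − 3.5P = 4P − 159 → P* = £47, Q* = 29.
With the tax collected from producers, supply shifts: Qs = 4(P − 3) − 159.
New equilibrium: buyers pay £48.6, producers receive £45.6, Q = 23.4. (Wedge: Pb − Ps = 3.)
Burden on buyers: £1.6; on producers: £1.4. (They sum to £3.)

Buyers bear £1.6 per ton; producers bear £1.4 per ton.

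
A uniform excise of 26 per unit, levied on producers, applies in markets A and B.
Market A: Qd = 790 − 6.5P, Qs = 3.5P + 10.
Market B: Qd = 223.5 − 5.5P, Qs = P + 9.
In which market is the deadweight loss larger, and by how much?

Market A, by 482.95.

Market A: pre-tax P* = 78, Q* = 283; post-tax Q = 223.85; deadweight loss = 768.95.
Market B: pre-tax P* = 33, Q* = 42; post-tax Q = 20; deadweight loss = 286.
Difference: 768.95 vs 286 → market A is larger by 482.95.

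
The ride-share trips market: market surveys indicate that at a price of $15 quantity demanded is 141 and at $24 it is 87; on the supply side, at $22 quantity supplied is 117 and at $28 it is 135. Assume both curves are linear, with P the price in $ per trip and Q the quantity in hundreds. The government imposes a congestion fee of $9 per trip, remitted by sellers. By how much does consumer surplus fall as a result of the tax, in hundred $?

Consumer surplus falls by $306 hundred.

Demand slope: (87 − 141)/(24 − 15) = -6, so Qd = 231 − 6P.
Supply slope: (135 − 117)/(28 − 22) = 3, so Qs = 3P + 51.
Before the tax: set 231 − 6P = 3P + 51 → P* = $20, Q* = 111.
With the tax collected from sellers, supply shifts: Qs = 3(P − 9) + 51.
New equilibrium: buyers pay $23, sellers receive $14, Q = 93. (Wedge: Pb − Ps = 9.)
ΔCS is the trapezoid between Q = 93 and Q = 111 of height $3: ½ · (111 + 93) · 3 = $306.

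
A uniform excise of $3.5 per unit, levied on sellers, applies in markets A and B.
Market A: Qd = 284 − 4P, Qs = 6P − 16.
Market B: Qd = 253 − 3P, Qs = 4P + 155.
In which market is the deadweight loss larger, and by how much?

Market A: pre-tax P* = $30, Q* = 164; post-tax Q = 155.6; deadweight loss = $14.7.
Market B: pre-tax P* = $14, Q* = 211; post-tax Q = 205; deadweight loss = $10.5.
Difference: $14.7 vs $10.5 → market A is larger by $4.2.

Market A, by $4.2.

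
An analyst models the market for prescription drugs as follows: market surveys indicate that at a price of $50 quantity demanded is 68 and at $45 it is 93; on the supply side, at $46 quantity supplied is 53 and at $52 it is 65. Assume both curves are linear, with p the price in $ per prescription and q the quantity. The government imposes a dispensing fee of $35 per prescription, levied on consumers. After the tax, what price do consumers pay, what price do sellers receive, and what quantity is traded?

Consumers pay $61; sellers receive $26; quantity = 13.

Demand slope: (93 − 68)/(45 − 50) = -5, so qd = 318 − 5p.
Supply slope: (65 − 53)/(52 − 46) = 2, so qs = 2p − 39.
Without the tax, 318 − 5p = 2p − 39 gives 7p = 357, so p* = $51 and q* = 63.
With the tax collected from consumers, demand (in seller-price terms) shifts: qd = 318 − 5(p + 35).
New equilibrium: consumers pay $61, sellers receive $26, q = 13. (Wedge: pb − ps = 35.)
The less price-elastic side of the market bears the larger share of a per-unit tax.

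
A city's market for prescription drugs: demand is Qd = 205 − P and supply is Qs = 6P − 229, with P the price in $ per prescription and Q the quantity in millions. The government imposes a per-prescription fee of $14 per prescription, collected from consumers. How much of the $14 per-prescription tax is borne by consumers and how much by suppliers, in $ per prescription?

Consumers bear $12 per prescription; suppliers bear $2 per prescription.

Without the tax, 205 − P = 6P − 229 gives 7P = 434, so P* = $62 and Q* = 143.
With the tax collected from consumers, demand (in seller-price terms) shifts: Qd = 205 − (P + 14).
New equilibrium: consumers pay $74, suppliers receive $60, Q = 131. (Wedge: Pb − Ps = 14.)
Burden on consumers: $12; on suppliers: $2. (They sum to $14.)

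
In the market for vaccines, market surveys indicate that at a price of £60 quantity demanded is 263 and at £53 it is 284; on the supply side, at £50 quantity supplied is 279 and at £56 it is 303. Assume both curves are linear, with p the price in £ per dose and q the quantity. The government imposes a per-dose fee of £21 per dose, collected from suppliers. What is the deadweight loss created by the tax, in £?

Deadweight loss = £378.

Demand slope: (284 − 263)/(53 − 60) = -3, so qd = 443 − 3p.
Supply slope: (303 − 279)/(56 − 50) = 4, so qs = 4p + 79.
Without the tax, 443 − 3p = 4p + 79 gives 7p = 364, so p* = £52 and q* = 287.
With the tax collected from suppliers, supply shifts: qs = 4(p − 21) + 79.
Solving gives q = 251 with buyers paying £64 and suppliers receiving £43 (the £21 wedge).
Quantity falls by |ΔQ| = |287 − 251| = 36.
DWL = ½ · t · |ΔQ| = ½ · 21 · 36 = £378.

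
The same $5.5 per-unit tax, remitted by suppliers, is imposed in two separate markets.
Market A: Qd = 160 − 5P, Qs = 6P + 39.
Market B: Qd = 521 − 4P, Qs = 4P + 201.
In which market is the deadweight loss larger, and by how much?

Market A, by $11.

Market A: pre-tax P* = $11, Q* = 105; post-tax Q = 90; deadweight loss = $41.25.
Market B: pre-tax P* = $40, Q* = 361; post-tax Q = 350; deadweight loss = $30.25.
Difference: $41.25 vs $30.25 → market A is larger by $11.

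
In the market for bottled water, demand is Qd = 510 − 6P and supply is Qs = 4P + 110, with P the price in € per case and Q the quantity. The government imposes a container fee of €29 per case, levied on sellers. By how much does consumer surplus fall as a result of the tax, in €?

Consumer surplus falls by €2728.32.

Before the tax: set 510 − 6P = 4P + 110 → P* = €40, Q* = 270.
With the tax collected from sellers, supply shifts: Qs = 4(P − 29) + 110.
Solving gives Q = 200.4 with consumers paying €51.6 and sellers receiving €22.6 (the €29 wedge).
ΔCS is the trapezoid between Q = 200.4 and Q = 270 of height €11.6: ½ · (270 + 200.4) · 11.6 = €2728.32.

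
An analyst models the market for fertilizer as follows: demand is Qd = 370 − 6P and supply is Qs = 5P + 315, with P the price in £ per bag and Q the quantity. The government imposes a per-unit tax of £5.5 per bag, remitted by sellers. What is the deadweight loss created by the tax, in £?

Deadweight loss = £41.25.

Without the tax, 370 − 6P = 5P + 315 gives 11P = 55, so P* = £5 and Q* = 340.
With the tax collected from sellers, supply shifts: Qs = 5(P − 5.5) + 315.
Solving gives Q = 325 with buyers paying £7.5 and sellers receiving £2 (the £5.5 wedge).
Quantity falls by |ΔQ| = |340 − 325| = 15.
DWL = ½ · t · |ΔQ| = ½ · 5.5 · 15 = £41.25.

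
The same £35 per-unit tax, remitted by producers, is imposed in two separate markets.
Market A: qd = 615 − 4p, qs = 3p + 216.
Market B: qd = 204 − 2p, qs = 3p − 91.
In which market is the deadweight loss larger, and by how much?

Market A, by £315.

Market A: pre-tax p* = £57, q* = 387; post-tax q = 327; deadweight loss = £1050.
Market B: pre-tax p* = £59, q* = 86; post-tax q = 44; deadweight loss = £735.
Difference: £1050 vs £735 → market A is larger by £315.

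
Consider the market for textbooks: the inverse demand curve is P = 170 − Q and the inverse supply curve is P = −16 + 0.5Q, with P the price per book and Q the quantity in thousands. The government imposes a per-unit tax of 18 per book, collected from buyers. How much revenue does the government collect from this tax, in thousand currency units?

Rewrite in direct form: Qd = 170 − P and Qs = 2P + 32.
Without the tax, 170 − P = 2P + 32 gives 3P = 138, so P* = 46 and Q* = 124.
With the tax collected from buyers, demand (in seller-price terms) shifts: Qd = 170 − (P + 18).
Solving gives Q = 112 with buyers paying 58 and sellers receiving 40 (the 18 wedge).
Revenue = t · Q = 18 · 112 = 2016.

Tax revenue = 2016 thousand.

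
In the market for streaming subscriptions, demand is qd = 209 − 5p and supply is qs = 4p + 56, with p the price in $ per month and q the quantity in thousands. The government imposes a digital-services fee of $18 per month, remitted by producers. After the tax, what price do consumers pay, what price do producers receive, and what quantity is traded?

Without the tax, 209 − 5p = 4p + 56 gives 9p = 153, so p* = $17 and q* = 124.
With the tax collected from producers, supply shifts: qs = 4(p − 18) + 56.
Solving gives q = 84 with consumers paying $25 and producers receiving $7 (the $18 wedge).
The less price-elastic side of the market bears the larger share of a per-unit tax.

Consumers pay $25; producers receive $7; quantity = 84.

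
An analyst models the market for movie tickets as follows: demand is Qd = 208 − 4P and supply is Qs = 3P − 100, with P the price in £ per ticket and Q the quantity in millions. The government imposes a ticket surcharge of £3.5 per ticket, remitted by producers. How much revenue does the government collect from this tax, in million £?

Tax revenue = £91 million.

Before the tax: set 208 − 4P = 3P − 100 → P* = £44, Q* = 32.
With the tax collected from producers, supply shifts: Qs = 3(P − 3.5) − 100.
New equilibrium: buyers pay £45.5, producers receive £42, Q = 26. (Wedge: Pb − Ps = 3.5.)
Revenue = t · Q = 3.5 · 26 = £91.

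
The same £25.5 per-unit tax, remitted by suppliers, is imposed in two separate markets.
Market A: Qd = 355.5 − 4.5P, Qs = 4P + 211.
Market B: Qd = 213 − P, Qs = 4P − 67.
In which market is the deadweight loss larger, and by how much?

Market A: pre-tax P* = £17, Q* = 279; post-tax Q = 225; deadweight loss = £688.5.
Market B: pre-tax P* = £56, Q* = 157; post-tax Q = 136.6; deadweight loss = £260.1.
Difference: £688.5 vs £260.1 → market A is larger by £428.4.

Market A, by £428.4.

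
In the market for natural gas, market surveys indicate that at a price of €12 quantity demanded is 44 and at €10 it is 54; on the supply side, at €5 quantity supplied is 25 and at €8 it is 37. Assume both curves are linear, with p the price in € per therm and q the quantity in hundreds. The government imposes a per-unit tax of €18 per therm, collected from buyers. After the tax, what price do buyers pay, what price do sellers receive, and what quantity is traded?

Demand slope: (54 − 44)/(10 − 12) = -5, so qd = 104 − 5p.
Supply slope: (37 − 25)/(8 − 5) = 4, so qs = 4p + 5.
Before the tax: set 104 − 5p = 4p + 5 → p* = €11, q* = 49.
With the tax collected from buyers, demand (in seller-price terms) shifts: qd = 104 − 5(p + 18).
New equilibrium: buyers pay €19, sellers receive €1, q = 9. (Wedge: pb − ps = 18.)

Buyers pay €19; sellers receive €1; quantity = 9.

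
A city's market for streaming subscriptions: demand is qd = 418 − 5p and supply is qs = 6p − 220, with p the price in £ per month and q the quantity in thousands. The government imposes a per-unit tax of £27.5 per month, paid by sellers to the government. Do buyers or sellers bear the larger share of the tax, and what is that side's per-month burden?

Buyers bear the larger share: £15 per month.

Without the tax, 418 − 5p = 6p − 220 gives 11p = 638, so p* = £58 and q* = 128.
With the tax collected from sellers, supply shifts: qs = 6(p − 27.5) − 220.
New equilibrium: buyers pay £73, sellers receive £45.5, q = 53. (Wedge: pb − ps = 27.5.)
Per-month burden: buyers £15, sellers £12.5.
Buyers take the larger share because demand is less price-elastic here (demand slope 5 vs supply slope 6).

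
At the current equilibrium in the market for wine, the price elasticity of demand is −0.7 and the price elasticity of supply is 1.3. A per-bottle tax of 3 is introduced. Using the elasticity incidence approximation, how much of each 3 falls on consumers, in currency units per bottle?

Incidence ratio: consumers' share ≈ εs / (εs + |εd|) = 1.3 / (1.3 + 0.7) = 0.65.
So consumers bear ≈ 0.65 × 3 = 1.95; suppliers bear 1.05.

Consumers bear ≈ 1.95 per bottle.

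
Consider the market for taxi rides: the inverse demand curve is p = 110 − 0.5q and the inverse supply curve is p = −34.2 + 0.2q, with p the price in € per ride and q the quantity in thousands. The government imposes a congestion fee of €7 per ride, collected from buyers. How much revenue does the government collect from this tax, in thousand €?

Rewrite in direct form: qd = 220 − 2p and qs = 5p + 171.
Without the tax, 220 − 2p = 5p + 171 gives 7p = 49, so p* = €7 and q* = 206.
With the tax collected from buyers, demand (in seller-price terms) shifts: qd = 220 − 2(p + 7).
New equilibrium: buyers pay €12, producers receive €5, q = 196. (Wedge: pb − ps = 7.)
Revenue = t · Q = 7 · 196 = €1372.

Tax revenue = €1372 thousand.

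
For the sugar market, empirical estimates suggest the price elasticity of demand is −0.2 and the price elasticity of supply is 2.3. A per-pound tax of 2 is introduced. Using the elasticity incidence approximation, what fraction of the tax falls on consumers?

Consumers' share ≈ 0.92.

Incidence ratio: consumers' share ≈ εs / (εs + |εd|) = 2.3 / (2.3 + 0.2) = 0.92.
Supply is the more elastic side, so consumers bear the larger share.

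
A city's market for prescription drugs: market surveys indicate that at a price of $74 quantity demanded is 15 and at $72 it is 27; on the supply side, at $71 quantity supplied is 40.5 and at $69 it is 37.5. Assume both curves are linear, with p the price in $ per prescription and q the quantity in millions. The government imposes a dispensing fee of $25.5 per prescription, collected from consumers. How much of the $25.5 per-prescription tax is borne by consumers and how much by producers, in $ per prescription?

Demand slope: (27 − 15)/(72 − 74) = -6, so qd = 459 − 6p.
Supply slope: (37.5 − 40.5)/(69 − 71) = 1.5, so qs = 1.5p − 66.
Before the tax: set 459 − 6p = 1.5p − 66 → p* = $70, q* = 39.
With the tax collected from consumers, demand (in seller-price terms) shifts: qd = 459 − 6(p + 25.5).
New equilibrium: consumers pay $75.1, producers receive $49.6, q = 8.4. (Wedge: pb − ps = 25.5.)
Burden on consumers: $5.1; on producers: $20.4. (They sum to $25.5.)

Consumers bear $5.1 per prescription; producers bear $20.4 per prescription.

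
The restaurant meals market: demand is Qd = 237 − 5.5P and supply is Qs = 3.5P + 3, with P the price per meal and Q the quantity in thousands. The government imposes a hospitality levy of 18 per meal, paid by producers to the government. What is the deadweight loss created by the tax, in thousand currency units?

Deadweight loss = 346.5 thousand.

Without the tax, 237 − 5.5P = 3.5P + 3 gives 9P = 234, so P* = 26 and Q* = 94.
With the tax collected from producers, supply shifts: Qs = 3.5(P − 18) + 3.
New equilibrium: consumers pay 33, producers receive 15, Q = 55.5. (Wedge: Pb − Ps = 18.)
Quantity falls by |ΔQ| = |94 − 55.5| = 38.5.
DWL = ½ · t · |ΔQ| = ½ · 18 · 38.5 = 346.5.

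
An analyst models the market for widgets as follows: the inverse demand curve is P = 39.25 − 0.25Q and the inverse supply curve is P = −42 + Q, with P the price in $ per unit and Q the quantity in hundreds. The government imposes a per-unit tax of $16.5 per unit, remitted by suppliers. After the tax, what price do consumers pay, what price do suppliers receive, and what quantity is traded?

Consumers pay $26.3; suppliers receive $9.8; quantity = 51.8.

Inverting to Q(P) form: Qd = 157 − 4P; Qs = P + 42.
Before the tax: set 157 − 4P = P + 42 → P* = $23, Q* = 65.
With the tax collected from suppliers, supply shifts: Qs = (P − 16.5) + 42.
New equilibrium: consumers pay $26.3, suppliers receive $9.8, Q = 51.8. (Wedge: Pb − Ps = 16.5.)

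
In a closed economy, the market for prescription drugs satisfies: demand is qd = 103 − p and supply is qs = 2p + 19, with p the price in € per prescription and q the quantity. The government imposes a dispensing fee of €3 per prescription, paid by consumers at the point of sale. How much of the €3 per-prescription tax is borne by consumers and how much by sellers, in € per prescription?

Without the tax, 103 − p = 2p + 19 gives 3p = 84, so p* = €28 and q* = 75.
With the tax collected from consumers, demand (in seller-price terms) shifts: qd = 103 − (p + 3).
Solving gives q = 73 with consumers paying €30 and sellers receiving €27 (the €3 wedge).
Burden on consumers: €2; on sellers: €1. (They sum to €3.)
The less price-elastic side of the market bears the larger share of a per-unit tax.

Consumers bear €2 per prescription; sellers bear €1 per prescription.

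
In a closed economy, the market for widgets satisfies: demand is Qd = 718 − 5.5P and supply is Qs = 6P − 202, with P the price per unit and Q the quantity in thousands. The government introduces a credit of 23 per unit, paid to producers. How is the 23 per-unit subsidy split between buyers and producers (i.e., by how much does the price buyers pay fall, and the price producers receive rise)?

Before the subsidy: set 718 − 5.5P = 6P − 202 → P* = 80, Q* = 278.
With a per-unit subsidy paid to producers, each receives P + 23 per unit sold, so supply becomes Qs = 6(P + 23) − 202.
New equilibrium: buyers pay 68, producers receive 91, Q = 344. (Wedge: Pb − Ps = −23.)
Gain to buyers: 12; to producers: 11. (They sum to 23.)

Buyers gain 12 per unit; producers gain 11 per unit.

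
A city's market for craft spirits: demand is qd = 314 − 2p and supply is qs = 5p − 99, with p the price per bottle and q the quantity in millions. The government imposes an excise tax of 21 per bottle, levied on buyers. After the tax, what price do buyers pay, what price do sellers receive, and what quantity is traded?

Without the tax, 314 − 2p = 5p − 99 gives 7p = 413, so p* = 59 and q* = 196.
With the tax collected from buyers, demand (in seller-price terms) shifts: qd = 314 − 2(p + 21).
Solving gives q = 166 with buyers paying 74 and sellers receiving 53 (the 21 wedge).

Buyers pay 74; sellers receive 53; quantity = 166.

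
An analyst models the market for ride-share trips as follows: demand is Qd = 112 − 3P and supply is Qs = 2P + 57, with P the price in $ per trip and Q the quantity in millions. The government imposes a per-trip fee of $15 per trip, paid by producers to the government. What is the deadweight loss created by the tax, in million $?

Deadweight loss = $135 million.

Without the tax, 112 − 3P = 2P + 57 gives 5P = 55, so P* = $11 and Q* = 79.
With the tax collected from producers, supply shifts: Qs = 2(P − 15) + 57.
Solving gives Q = 61 with consumers paying $17 and producers receiving $2 (the $15 wedge).
Quantity falls by |ΔQ| = |79 − 61| = 18.
DWL = ½ · t · |ΔQ| = ½ · 15 · 18 = $135.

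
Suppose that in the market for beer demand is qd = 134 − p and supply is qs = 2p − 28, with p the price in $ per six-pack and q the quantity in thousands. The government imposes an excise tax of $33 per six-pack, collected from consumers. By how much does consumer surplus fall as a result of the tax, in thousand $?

Consumer surplus falls by $1518 thousand.

Before the tax: set 134 − p = 2p − 28 → p* = $54, q* = 80.
With the tax collected from consumers, demand (in seller-price terms) shifts: qd = 134 − (p + 33).
Solving gives q = 58 with consumers paying $76 and producers receiving $43 (the $33 wedge).
ΔCS is the trapezoid between Q = 58 and Q = 80 of height $22: ½ · (80 + 58) · 22 = $1518.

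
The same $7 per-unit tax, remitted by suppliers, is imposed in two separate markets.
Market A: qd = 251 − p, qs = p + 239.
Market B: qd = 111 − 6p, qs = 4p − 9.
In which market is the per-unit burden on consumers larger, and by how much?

Market A, by $0.7.

Market A: pre-tax p* = $6, q* = 245; post-tax q = 241.5; per-unit burden on consumers = $3.5.
Market B: pre-tax p* = $12, q* = 39; post-tax q = 22.2; per-unit burden on consumers = $2.8.
Difference: $3.5 vs $2.8 → market A is larger by $0.7.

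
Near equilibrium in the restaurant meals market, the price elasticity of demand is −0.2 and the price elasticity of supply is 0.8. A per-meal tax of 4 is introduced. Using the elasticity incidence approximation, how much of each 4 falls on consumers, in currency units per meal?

Consumers bear ≈ 3.2 per meal.

Incidence ratio: consumers' share ≈ εs / (εs + |εd|) = 0.8 / (0.8 + 0.2) = 0.8.
So consumers bear ≈ 0.8 × 4 = 3.2; suppliers bear 0.8.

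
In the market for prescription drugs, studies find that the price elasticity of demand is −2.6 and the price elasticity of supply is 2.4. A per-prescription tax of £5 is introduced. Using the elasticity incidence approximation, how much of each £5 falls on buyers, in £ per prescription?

Buyers bear ≈ £2.4 per prescription.

Incidence ratio: buyers' share ≈ εs / (εs + |εd|) = 2.4 / (2.4 + 2.6) = 0.48.
So buyers bear ≈ 0.48 × £5 = £2.4; producers bear £2.6.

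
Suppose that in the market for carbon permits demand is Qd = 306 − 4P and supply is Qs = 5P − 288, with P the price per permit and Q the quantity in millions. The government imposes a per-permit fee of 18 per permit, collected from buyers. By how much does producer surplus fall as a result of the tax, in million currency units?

Producer surplus falls by 176 million.

Before the tax: set 306 − 4P = 5P − 288 → P* = 66, Q* = 42.
With the tax collected from buyers, demand (in seller-price terms) shifts: Qd = 306 − 4(P + 18).
Solving gives Q = 2 with buyers paying 76 and sellers receiving 58 (the 18 wedge).
ΔPS is the trapezoid between Q = 2 and Q = 42 of height 8: ½ · (42 + 2) · 8 = 176.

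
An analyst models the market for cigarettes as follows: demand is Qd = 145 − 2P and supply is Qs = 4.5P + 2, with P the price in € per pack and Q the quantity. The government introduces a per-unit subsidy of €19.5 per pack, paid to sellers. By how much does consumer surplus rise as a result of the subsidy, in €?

Consumer surplus rises by €1545.75.

Without the subsidy, 145 − 2P = 4.5P + 2 gives 6.5P = 143, so P* = €22 and Q* = 101.
With a per-unit subsidy paid to sellers, each receives P + 19.5 per unit sold, so supply becomes Qs = 4.5(P + 19.5) + 2.
Solving gives Q = 128 with consumers paying €8.5 and sellers receiving €28 (the €19.5 wedge).
ΔCS is the trapezoid between Q = 128 and Q = 101 of height €13.5: ½ · (101 + 128) · 13.5 = €1545.75.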